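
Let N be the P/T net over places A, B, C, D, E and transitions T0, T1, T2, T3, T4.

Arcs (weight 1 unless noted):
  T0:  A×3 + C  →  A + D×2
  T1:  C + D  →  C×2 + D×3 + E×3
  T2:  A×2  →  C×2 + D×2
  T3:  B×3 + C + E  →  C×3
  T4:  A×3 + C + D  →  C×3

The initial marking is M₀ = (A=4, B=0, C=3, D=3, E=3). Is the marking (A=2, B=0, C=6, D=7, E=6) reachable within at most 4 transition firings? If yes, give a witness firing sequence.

step 1: fire T1:  (A=4, B=0, C=3, D=3, E=3) → (A=4, B=0, C=4, D=5, E=6)
step 2: fire T2:  (A=4, B=0, C=4, D=5, E=6) → (A=2, B=0, C=6, D=7, E=6)

YES — reachable via ⟨T1, T2⟩ (2 firings)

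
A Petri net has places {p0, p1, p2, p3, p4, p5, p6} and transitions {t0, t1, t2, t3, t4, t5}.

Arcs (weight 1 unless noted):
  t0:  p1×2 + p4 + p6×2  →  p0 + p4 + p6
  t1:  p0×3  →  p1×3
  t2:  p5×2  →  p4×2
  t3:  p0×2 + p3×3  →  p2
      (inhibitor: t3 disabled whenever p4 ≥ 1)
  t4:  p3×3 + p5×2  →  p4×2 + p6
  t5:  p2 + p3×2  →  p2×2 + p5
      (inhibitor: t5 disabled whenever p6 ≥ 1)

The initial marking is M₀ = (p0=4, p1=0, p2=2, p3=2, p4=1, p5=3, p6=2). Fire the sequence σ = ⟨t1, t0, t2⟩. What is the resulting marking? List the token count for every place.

(p0=2, p1=1, p2=2, p3=2, p4=3, p5=1, p6=1)

step 1: fire t1:  (p0=4, p1=0, p2=2, p3=2, p4=1, p5=3, p6=2) → (p0=1, p1=3, p2=2, p3=2, p4=1, p5=3, p6=2)
step 2: fire t0:  (p0=1, p1=3, p2=2, p3=2, p4=1, p5=3, p6=2) → (p0=2, p1=1, p2=2, p3=2, p4=1, p5=3, p6=1)
step 3: fire t2:  (p0=2, p1=1, p2=2, p3=2, p4=1, p5=3, p6=1) → (p0=2, p1=1, p2=2, p3=2, p4=3, p5=1, p6=1)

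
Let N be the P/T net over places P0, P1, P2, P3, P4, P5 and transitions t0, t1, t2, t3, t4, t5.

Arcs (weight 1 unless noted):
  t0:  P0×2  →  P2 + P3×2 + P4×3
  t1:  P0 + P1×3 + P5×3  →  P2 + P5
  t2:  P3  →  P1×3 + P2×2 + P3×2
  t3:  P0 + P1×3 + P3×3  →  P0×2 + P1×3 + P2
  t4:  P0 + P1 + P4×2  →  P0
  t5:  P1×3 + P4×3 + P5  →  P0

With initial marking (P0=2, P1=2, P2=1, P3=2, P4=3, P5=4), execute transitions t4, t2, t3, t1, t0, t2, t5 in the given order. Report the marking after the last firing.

(P0=1, P1=1, P2=8, P3=3, P4=1, P5=1)

step 1: fire t4:  (P0=2, P1=2, P2=1, P3=2, P4=3, P5=4) → (P0=2, P1=1, P2=1, P3=2, P4=1, P5=4)
step 2: fire t2:  (P0=2, P1=1, P2=1, P3=2, P4=1, P5=4) → (P0=2, P1=4, P2=3, P3=3, P4=1, P5=4)
step 3: fire t3:  (P0=2, P1=4, P2=3, P3=3, P4=1, P5=4) → (P0=3, P1=4, P2=4, P3=0, P4=1, P5=4)
step 4: fire t1:  (P0=3, P1=4, P2=4, P3=0, P4=1, P5=4) → (P0=2, P1=1, P2=5, P3=0, P4=1, P5=2)
step 5: fire t0:  (P0=2, P1=1, P2=5, P3=0, P4=1, P5=2) → (P0=0, P1=1, P2=6, P3=2, P4=4, P5=2)
step 6: fire t2:  (P0=0, P1=1, P2=6, P3=2, P4=4, P5=2) → (P0=0, P1=4, P2=8, P3=3, P4=4, P5=2)
step 7: fire t5:  (P0=0, P1=4, P2=8, P3=3, P4=4, P5=2) → (P0=1, P1=1, P2=8, P3=3, P4=1, P5=1)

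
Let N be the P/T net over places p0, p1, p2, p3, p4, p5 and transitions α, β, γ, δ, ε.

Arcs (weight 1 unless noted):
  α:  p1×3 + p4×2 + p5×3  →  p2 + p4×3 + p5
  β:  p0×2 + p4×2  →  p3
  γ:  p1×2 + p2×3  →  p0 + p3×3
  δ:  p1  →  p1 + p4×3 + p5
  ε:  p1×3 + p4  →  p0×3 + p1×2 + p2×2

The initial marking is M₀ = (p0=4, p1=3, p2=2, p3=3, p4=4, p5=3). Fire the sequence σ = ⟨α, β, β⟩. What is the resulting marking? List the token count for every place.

step 1: fire α:  (p0=4, p1=3, p2=2, p3=3, p4=4, p5=3) → (p0=4, p1=0, p2=3, p3=3, p4=5, p5=1)
step 2: fire β:  (p0=4, p1=0, p2=3, p3=3, p4=5, p5=1) → (p0=2, p1=0, p2=3, p3=4, p4=3, p5=1)
step 3: fire β:  (p0=2, p1=0, p2=3, p3=4, p4=3, p5=1) → (p0=0, p1=0, p2=3, p3=5, p4=1, p5=1)

(p0=0, p1=0, p2=3, p3=5, p4=1, p5=1)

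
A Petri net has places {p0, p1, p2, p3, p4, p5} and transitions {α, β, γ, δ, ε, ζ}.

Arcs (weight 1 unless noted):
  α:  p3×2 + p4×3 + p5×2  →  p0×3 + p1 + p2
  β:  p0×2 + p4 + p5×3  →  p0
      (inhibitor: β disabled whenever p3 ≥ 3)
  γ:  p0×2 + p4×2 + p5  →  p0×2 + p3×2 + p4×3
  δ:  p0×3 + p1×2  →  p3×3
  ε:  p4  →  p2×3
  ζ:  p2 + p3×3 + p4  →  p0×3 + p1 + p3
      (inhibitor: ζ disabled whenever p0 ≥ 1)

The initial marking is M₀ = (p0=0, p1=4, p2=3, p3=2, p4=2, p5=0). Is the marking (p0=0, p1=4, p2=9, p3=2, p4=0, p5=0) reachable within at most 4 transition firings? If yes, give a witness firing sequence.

YES — reachable via ⟨ε, ε⟩ (2 firings)

step 1: fire ε:  (p0=0, p1=4, p2=3, p3=2, p4=2, p5=0) → (p0=0, p1=4, p2=6, p3=2, p4=1, p5=0)
step 2: fire ε:  (p0=0, p1=4, p2=6, p3=2, p4=1, p5=0) → (p0=0, p1=4, p2=9, p3=2, p4=0, p5=0)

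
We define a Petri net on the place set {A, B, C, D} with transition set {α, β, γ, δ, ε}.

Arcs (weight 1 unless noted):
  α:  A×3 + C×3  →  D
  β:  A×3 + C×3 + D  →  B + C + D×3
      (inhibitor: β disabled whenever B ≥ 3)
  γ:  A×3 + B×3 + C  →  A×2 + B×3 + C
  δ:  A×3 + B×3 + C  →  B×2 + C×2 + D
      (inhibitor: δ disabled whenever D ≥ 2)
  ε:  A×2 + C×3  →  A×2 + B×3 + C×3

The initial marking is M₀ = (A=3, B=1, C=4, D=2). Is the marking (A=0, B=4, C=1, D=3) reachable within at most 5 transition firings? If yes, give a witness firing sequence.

step 1: fire ε:  (A=3, B=1, C=4, D=2) → (A=3, B=4, C=4, D=2)
step 2: fire α:  (A=3, B=4, C=4, D=2) → (A=0, B=4, C=1, D=3)

YES — reachable via ⟨ε, α⟩ (2 firings)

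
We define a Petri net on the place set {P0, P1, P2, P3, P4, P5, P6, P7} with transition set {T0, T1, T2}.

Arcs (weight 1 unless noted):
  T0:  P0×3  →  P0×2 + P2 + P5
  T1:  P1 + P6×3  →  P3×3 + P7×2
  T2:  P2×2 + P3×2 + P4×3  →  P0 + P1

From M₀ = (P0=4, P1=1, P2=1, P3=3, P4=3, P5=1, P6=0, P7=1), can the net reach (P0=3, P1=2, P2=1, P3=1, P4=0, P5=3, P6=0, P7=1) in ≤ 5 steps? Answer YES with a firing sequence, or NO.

YES — reachable via ⟨T0, T0, T2⟩ (3 firings)

step 1: fire T0:  (P0=4, P1=1, P2=1, P3=3, P4=3, P5=1, P6=0, P7=1) → (P0=3, P1=1, P2=2, P3=3, P4=3, P5=2, P6=0, P7=1)
step 2: fire T0:  (P0=3, P1=1, P2=2, P3=3, P4=3, P5=2, P6=0, P7=1) → (P0=2, P1=1, P2=3, P3=3, P4=3, P5=3, P6=0, P7=1)
step 3: fire T2:  (P0=2, P1=1, P2=3, P3=3, P4=3, P5=3, P6=0, P7=1) → (P0=3, P1=2, P2=1, P3=1, P4=0, P5=3, P6=0, P7=1)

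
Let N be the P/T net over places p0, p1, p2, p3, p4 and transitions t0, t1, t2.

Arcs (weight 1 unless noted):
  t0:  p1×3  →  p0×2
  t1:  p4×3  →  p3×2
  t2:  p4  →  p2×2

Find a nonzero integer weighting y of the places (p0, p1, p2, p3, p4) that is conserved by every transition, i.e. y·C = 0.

y = (p0:3, p1:2, p2:0, p3:0, p4:0)

Incidence matrix C (rows=places, cols=transitions):
       t0   t1   t2
   p0   2    0    0
   p1  -3    0    0
   p2   0    0    2
   p3   0    2    0
   p4   0   -3   -1

Candidate y = [3, 2, 0, 0, 0]; check y·C column-wise:
  col t0: 3·2 + 2·-3 = 0
  col t1: 3·0 + 2·0 + 0·2 + 0·-3 = 0
  col t2: 3·0 + 2·0 + 0·2 + 0·-1 = 0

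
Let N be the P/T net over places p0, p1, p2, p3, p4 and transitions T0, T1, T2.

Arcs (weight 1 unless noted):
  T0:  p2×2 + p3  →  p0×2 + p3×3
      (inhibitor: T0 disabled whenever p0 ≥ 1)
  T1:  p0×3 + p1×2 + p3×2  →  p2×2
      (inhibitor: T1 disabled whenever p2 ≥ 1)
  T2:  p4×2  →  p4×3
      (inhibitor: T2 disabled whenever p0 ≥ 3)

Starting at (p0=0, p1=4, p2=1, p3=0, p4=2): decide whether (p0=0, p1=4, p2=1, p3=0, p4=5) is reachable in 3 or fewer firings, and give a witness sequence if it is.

YES — reachable via ⟨T2, T2, T2⟩ (3 firings)

step 1: fire T2:  (p0=0, p1=4, p2=1, p3=0, p4=2) → (p0=0, p1=4, p2=1, p3=0, p4=3)
step 2: fire T2:  (p0=0, p1=4, p2=1, p3=0, p4=3) → (p0=0, p1=4, p2=1, p3=0, p4=4)
step 3: fire T2:  (p0=0, p1=4, p2=1, p3=0, p4=4) → (p0=0, p1=4, p2=1, p3=0, p4=5)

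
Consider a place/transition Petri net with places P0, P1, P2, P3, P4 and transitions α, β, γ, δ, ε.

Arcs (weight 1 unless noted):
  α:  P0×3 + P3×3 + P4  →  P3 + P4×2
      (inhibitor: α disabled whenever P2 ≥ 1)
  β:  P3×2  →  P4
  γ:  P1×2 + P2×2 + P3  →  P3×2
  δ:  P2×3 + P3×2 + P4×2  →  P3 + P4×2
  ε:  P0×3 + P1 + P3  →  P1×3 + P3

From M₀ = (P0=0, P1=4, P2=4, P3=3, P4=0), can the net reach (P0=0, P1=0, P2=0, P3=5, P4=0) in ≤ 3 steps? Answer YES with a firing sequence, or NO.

YES — reachable via ⟨γ, γ⟩ (2 firings)

step 1: fire γ:  (P0=0, P1=4, P2=4, P3=3, P4=0) → (P0=0, P1=2, P2=2, P3=4, P4=0)
step 2: fire γ:  (P0=0, P1=2, P2=2, P3=4, P4=0) → (P0=0, P1=0, P2=0, P3=5, P4=0)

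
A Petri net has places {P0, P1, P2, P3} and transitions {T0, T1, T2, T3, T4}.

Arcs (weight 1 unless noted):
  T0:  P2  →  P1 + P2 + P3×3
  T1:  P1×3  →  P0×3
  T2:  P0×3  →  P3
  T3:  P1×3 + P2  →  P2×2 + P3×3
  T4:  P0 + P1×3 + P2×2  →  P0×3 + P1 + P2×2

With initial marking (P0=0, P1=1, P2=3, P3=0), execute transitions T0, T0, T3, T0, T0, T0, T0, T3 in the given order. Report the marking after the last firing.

(P0=0, P1=1, P2=5, P3=24)

step 1: fire T0:  (P0=0, P1=1, P2=3, P3=0) → (P0=0, P1=2, P2=3, P3=3)
step 2: fire T0:  (P0=0, P1=2, P2=3, P3=3) → (P0=0, P1=3, P2=3, P3=6)
step 3: fire T3:  (P0=0, P1=3, P2=3, P3=6) → (P0=0, P1=0, P2=4, P3=9)
step 4: fire T0:  (P0=0, P1=0, P2=4, P3=9) → (P0=0, P1=1, P2=4, P3=12)
step 5: fire T0:  (P0=0, P1=1, P2=4, P3=12) → (P0=0, P1=2, P2=4, P3=15)
step 6: fire T0:  (P0=0, P1=2, P2=4, P3=15) → (P0=0, P1=3, P2=4, P3=18)
step 7: fire T0:  (P0=0, P1=3, P2=4, P3=18) → (P0=0, P1=4, P2=4, P3=21)
step 8: fire T3:  (P0=0, P1=4, P2=4, P3=21) → (P0=0, P1=1, P2=5, P3=24)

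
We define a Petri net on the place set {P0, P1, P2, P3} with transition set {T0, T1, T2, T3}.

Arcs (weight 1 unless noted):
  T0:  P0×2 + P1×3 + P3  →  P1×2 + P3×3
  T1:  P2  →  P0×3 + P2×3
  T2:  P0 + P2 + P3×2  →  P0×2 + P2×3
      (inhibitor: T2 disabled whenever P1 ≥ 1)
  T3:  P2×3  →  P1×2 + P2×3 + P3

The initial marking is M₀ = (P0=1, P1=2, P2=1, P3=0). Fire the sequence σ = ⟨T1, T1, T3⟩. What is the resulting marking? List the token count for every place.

step 1: fire T1:  (P0=1, P1=2, P2=1, P3=0) → (P0=4, P1=2, P2=3, P3=0)
step 2: fire T1:  (P0=4, P1=2, P2=3, P3=0) → (P0=7, P1=2, P2=5, P3=0)
step 3: fire T3:  (P0=7, P1=2, P2=5, P3=0) → (P0=7, P1=4, P2=5, P3=1)

(P0=7, P1=4, P2=5, P3=1)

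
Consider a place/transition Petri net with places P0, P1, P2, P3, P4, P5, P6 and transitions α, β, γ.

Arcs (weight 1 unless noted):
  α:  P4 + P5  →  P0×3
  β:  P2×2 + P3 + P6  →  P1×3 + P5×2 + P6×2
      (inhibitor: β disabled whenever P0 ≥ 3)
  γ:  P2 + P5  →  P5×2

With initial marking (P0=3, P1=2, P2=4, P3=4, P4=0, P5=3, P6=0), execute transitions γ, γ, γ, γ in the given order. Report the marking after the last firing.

step 1: fire γ:  (P0=3, P1=2, P2=4, P3=4, P4=0, P5=3, P6=0) → (P0=3, P1=2, P2=3, P3=4, P4=0, P5=4, P6=0)
step 2: fire γ:  (P0=3, P1=2, P2=3, P3=4, P4=0, P5=4, P6=0) → (P0=3, P1=2, P2=2, P3=4, P4=0, P5=5, P6=0)
step 3: fire γ:  (P0=3, P1=2, P2=2, P3=4, P4=0, P5=5, P6=0) → (P0=3, P1=2, P2=1, P3=4, P4=0, P5=6, P6=0)
step 4: fire γ:  (P0=3, P1=2, P2=1, P3=4, P4=0, P5=6, P6=0) → (P0=3, P1=2, P2=0, P3=4, P4=0, P5=7, P6=0)

(P0=3, P1=2, P2=0, P3=4, P4=0, P5=7, P6=0)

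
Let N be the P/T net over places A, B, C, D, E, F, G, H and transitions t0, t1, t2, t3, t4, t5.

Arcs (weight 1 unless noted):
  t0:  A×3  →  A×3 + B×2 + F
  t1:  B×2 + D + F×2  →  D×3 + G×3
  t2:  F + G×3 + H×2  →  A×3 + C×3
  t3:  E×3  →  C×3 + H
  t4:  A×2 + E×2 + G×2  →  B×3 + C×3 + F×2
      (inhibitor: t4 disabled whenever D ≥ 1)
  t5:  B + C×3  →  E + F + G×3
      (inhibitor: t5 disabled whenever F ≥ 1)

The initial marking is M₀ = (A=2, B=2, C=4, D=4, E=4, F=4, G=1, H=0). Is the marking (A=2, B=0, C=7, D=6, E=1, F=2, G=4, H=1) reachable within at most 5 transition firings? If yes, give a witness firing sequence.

step 1: fire t1:  (A=2, B=2, C=4, D=4, E=4, F=4, G=1, H=0) → (A=2, B=0, C=4, D=6, E=4, F=2, G=4, H=0)
step 2: fire t3:  (A=2, B=0, C=4, D=6, E=4, F=2, G=4, H=0) → (A=2, B=0, C=7, D=6, E=1, F=2, G=4, H=1)

YES — reachable via ⟨t1, t3⟩ (2 firings)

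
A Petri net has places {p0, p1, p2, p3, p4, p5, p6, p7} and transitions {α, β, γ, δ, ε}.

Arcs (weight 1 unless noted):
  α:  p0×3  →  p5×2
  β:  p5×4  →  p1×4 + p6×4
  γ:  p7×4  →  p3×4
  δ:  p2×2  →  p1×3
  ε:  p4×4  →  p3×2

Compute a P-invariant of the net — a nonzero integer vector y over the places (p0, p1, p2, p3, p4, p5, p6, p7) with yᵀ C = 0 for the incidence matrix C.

y = (p0:4, p1:6, p2:9, p3:0, p4:0, p5:6, p6:0, p7:0)

Incidence matrix C (rows=places, cols=transitions):
        α    β    γ    δ    ε
   p0  -3    0    0    0    0
   p1   0    4    0    3    0
   p2   0    0    0   -2    0
   p3   0    0    4    0    2
   p4   0    0    0    0   -4
   p5   2   -4    0    0    0
   p6   0    4    0    0    0
   p7   0    0   -4    0    0

Candidate y = [4, 6, 9, 0, 0, 6, 0, 0]; check y·C column-wise:
  col α: 4·-3 + 6·0 + 9·0 + 6·2 = 0
  col β: 4·0 + 6·4 + 9·0 + 6·-4 + 0·4 = 0
  col γ: 4·0 + 6·0 + 9·0 + 0·4 + 6·0 + 0·-4 = 0
  col δ: 4·0 + 6·3 + 9·-2 + 6·0 = 0
  col ε: 4·0 + 6·0 + 9·0 + 0·2 + 0·-4 + 6·0 = 0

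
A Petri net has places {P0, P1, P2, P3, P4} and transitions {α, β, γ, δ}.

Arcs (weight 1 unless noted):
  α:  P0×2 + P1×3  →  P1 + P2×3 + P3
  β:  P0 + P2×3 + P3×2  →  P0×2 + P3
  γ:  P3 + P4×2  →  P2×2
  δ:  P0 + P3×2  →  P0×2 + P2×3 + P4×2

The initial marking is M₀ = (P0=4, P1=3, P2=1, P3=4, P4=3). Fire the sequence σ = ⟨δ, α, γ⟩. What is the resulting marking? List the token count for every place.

(P0=3, P1=1, P2=9, P3=2, P4=3)

step 1: fire δ:  (P0=4, P1=3, P2=1, P3=4, P4=3) → (P0=5, P1=3, P2=4, P3=2, P4=5)
step 2: fire α:  (P0=5, P1=3, P2=4, P3=2, P4=5) → (P0=3, P1=1, P2=7, P3=3, P4=5)
step 3: fire γ:  (P0=3, P1=1, P2=7, P3=3, P4=5) → (P0=3, P1=1, P2=9, P3=2, P4=3)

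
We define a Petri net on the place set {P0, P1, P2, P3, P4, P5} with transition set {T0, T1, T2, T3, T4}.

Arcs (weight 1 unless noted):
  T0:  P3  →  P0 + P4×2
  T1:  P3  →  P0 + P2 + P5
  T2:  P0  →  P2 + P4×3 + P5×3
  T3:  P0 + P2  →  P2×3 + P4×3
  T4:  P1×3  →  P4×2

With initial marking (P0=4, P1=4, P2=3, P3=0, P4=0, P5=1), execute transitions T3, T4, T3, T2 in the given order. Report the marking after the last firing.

step 1: fire T3:  (P0=4, P1=4, P2=3, P3=0, P4=0, P5=1) → (P0=3, P1=4, P2=5, P3=0, P4=3, P5=1)
step 2: fire T4:  (P0=3, P1=4, P2=5, P3=0, P4=3, P5=1) → (P0=3, P1=1, P2=5, P3=0, P4=5, P5=1)
step 3: fire T3:  (P0=3, P1=1, P2=5, P3=0, P4=5, P5=1) → (P0=2, P1=1, P2=7, P3=0, P4=8, P5=1)
step 4: fire T2:  (P0=2, P1=1, P2=7, P3=0, P4=8, P5=1) → (P0=1, P1=1, P2=8, P3=0, P4=11, P5=4)

(P0=1, P1=1, P2=8, P3=0, P4=11, P5=4)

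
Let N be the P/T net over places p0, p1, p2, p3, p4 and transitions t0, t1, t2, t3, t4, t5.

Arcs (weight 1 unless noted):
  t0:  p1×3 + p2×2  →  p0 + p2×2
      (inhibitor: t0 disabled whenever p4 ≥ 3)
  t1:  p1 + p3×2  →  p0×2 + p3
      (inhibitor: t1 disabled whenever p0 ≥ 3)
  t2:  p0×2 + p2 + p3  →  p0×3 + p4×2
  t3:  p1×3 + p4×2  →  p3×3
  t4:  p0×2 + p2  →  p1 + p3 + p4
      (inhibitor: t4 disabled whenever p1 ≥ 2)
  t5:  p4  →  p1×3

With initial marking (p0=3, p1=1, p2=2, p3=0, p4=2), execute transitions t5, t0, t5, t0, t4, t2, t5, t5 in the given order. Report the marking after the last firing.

(p0=4, p1=8, p2=0, p3=0, p4=1)

step 1: fire t5:  (p0=3, p1=1, p2=2, p3=0, p4=2) → (p0=3, p1=4, p2=2, p3=0, p4=1)
step 2: fire t0:  (p0=3, p1=4, p2=2, p3=0, p4=1) → (p0=4, p1=1, p2=2, p3=0, p4=1)
step 3: fire t5:  (p0=4, p1=1, p2=2, p3=0, p4=1) → (p0=4, p1=4, p2=2, p3=0, p4=0)
step 4: fire t0:  (p0=4, p1=4, p2=2, p3=0, p4=0) → (p0=5, p1=1, p2=2, p3=0, p4=0)
step 5: fire t4:  (p0=5, p1=1, p2=2, p3=0, p4=0) → (p0=3, p1=2, p2=1, p3=1, p4=1)
step 6: fire t2:  (p0=3, p1=2, p2=1, p3=1, p4=1) → (p0=4, p1=2, p2=0, p3=0, p4=3)
step 7: fire t5:  (p0=4, p1=2, p2=0, p3=0, p4=3) → (p0=4, p1=5, p2=0, p3=0, p4=2)
step 8: fire t5:  (p0=4, p1=5, p2=0, p3=0, p4=2) → (p0=4, p1=8, p2=0, p3=0, p4=1)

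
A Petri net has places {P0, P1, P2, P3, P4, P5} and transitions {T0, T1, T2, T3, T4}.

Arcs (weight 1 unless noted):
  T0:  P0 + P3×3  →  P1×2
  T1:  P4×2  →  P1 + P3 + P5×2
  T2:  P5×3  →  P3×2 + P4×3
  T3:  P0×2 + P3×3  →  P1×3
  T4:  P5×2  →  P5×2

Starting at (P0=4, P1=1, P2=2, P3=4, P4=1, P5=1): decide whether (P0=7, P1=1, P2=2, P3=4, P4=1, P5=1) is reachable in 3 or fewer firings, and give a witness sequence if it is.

NO — not reachable within 3 firings

depth 0: 1 marking
depth 1: 3 markings reached so far
depth 2: 3 markings reached so far
(frontier empty at depth 2; search complete)
target is not among the 3 markings reachable within 3 steps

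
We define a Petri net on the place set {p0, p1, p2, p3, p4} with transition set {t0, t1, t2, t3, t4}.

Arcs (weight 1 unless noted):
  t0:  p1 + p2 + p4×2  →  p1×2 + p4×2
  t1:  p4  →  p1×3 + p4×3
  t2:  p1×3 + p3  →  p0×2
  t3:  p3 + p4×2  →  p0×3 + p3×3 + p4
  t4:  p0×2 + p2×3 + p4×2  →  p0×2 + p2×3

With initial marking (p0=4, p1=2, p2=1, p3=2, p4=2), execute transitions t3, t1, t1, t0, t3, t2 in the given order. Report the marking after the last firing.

(p0=12, p1=6, p2=0, p3=5, p4=4)

step 1: fire t3:  (p0=4, p1=2, p2=1, p3=2, p4=2) → (p0=7, p1=2, p2=1, p3=4, p4=1)
step 2: fire t1:  (p0=7, p1=2, p2=1, p3=4, p4=1) → (p0=7, p1=5, p2=1, p3=4, p4=3)
step 3: fire t1:  (p0=7, p1=5, p2=1, p3=4, p4=3) → (p0=7, p1=8, p2=1, p3=4, p4=5)
step 4: fire t0:  (p0=7, p1=8, p2=1, p3=4, p4=5) → (p0=7, p1=9, p2=0, p3=4, p4=5)
step 5: fire t3:  (p0=7, p1=9, p2=0, p3=4, p4=5) → (p0=10, p1=9, p2=0, p3=6, p4=4)
step 6: fire t2:  (p0=10, p1=9, p2=0, p3=6, p4=4) → (p0=12, p1=6, p2=0, p3=5, p4=4)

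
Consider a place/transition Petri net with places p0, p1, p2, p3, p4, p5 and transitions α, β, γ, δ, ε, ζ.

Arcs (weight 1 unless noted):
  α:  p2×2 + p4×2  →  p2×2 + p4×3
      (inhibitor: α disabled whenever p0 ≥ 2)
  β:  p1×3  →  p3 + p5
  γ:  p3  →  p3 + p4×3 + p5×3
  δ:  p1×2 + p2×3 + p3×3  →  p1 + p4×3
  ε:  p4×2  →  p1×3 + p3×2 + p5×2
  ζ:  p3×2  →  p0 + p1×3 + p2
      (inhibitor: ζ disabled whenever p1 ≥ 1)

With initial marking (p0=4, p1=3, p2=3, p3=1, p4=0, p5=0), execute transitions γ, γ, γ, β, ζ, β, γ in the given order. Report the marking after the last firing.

step 1: fire γ:  (p0=4, p1=3, p2=3, p3=1, p4=0, p5=0) → (p0=4, p1=3, p2=3, p3=1, p4=3, p5=3)
step 2: fire γ:  (p0=4, p1=3, p2=3, p3=1, p4=3, p5=3) → (p0=4, p1=3, p2=3, p3=1, p4=6, p5=6)
step 3: fire γ:  (p0=4, p1=3, p2=3, p3=1, p4=6, p5=6) → (p0=4, p1=3, p2=3, p3=1, p4=9, p5=9)
step 4: fire β:  (p0=4, p1=3, p2=3, p3=1, p4=9, p5=9) → (p0=4, p1=0, p2=3, p3=2, p4=9, p5=10)
step 5: fire ζ:  (p0=4, p1=0, p2=3, p3=2, p4=9, p5=10) → (p0=5, p1=3, p2=4, p3=0, p4=9, p5=10)
step 6: fire β:  (p0=5, p1=3, p2=4, p3=0, p4=9, p5=10) → (p0=5, p1=0, p2=4, p3=1, p4=9, p5=11)
step 7: fire γ:  (p0=5, p1=0, p2=4, p3=1, p4=9, p5=11) → (p0=5, p1=0, p2=4, p3=1, p4=12, p5=14)

(p0=5, p1=0, p2=4, p3=1, p4=12, p5=14)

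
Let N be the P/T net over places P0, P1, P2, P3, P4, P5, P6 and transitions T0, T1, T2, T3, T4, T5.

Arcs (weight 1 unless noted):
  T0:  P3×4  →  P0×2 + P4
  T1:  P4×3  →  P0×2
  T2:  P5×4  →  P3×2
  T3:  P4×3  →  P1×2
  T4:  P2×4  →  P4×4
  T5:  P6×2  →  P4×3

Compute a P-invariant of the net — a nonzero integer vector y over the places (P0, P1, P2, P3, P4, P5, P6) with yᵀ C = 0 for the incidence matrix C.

Incidence matrix C (rows=places, cols=transitions):
       T0   T1   T2   T3   T4   T5
   P0   2    2    0    0    0    0
   P1   0    0    0    2    0    0
   P2   0    0    0    0   -4    0
   P3  -4    0    2    0    0    0
   P4   1   -3    0   -3    4    3
   P5   0    0   -4    0    0    0
   P6   0    0    0    0    0   -2

Candidate y = [3, 3, 2, 2, 2, 1, 3]; check y·C column-wise:
  col T0: 3·2 + 3·0 + 2·0 + 2·-4 + 2·1 + 1·0 + 3·0 = 0
  col T1: 3·2 + 3·0 + 2·0 + 2·0 + 2·-3 + 1·0 + 3·0 = 0
  col T2: 3·0 + 3·0 + 2·0 + 2·2 + 2·0 + 1·-4 + 3·0 = 0
  col T3: 3·0 + 3·2 + 2·0 + 2·0 + 2·-3 + 1·0 + 3·0 = 0
  col T4: 3·0 + 3·0 + 2·-4 + 2·0 + 2·4 + 1·0 + 3·0 = 0
  col T5: 3·0 + 3·0 + 2·0 + 2·0 + 2·3 + 1·0 + 3·-2 = 0

y = (P0:3, P1:3, P2:2, P3:2, P4:2, P5:1, P6:3)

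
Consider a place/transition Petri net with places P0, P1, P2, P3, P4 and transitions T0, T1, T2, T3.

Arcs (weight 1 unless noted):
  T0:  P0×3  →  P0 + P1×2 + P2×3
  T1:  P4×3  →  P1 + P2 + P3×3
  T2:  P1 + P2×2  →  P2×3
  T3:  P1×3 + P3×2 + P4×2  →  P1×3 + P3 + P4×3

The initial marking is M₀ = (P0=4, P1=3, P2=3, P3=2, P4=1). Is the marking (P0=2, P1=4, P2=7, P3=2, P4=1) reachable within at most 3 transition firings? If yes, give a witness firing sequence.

step 1: fire T0:  (P0=4, P1=3, P2=3, P3=2, P4=1) → (P0=2, P1=5, P2=6, P3=2, P4=1)
step 2: fire T2:  (P0=2, P1=5, P2=6, P3=2, P4=1) → (P0=2, P1=4, P2=7, P3=2, P4=1)

YES — reachable via ⟨T0, T2⟩ (2 firings)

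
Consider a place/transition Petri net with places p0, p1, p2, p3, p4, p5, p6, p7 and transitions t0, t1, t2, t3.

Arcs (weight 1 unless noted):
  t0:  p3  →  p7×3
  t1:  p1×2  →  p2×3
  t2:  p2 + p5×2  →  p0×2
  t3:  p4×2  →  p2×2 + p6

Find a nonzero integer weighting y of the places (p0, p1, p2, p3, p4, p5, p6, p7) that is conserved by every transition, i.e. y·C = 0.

y = (p0:1, p1:3, p2:2, p3:0, p4:2, p5:0, p6:0, p7:0)

Incidence matrix C (rows=places, cols=transitions):
       t0   t1   t2   t3
   p0   0    0    2    0
   p1   0   -2    0    0
   p2   0    3   -1    2
   p3  -1    0    0    0
   p4   0    0    0   -2
   p5   0    0   -2    0
   p6   0    0    0    1
   p7   3    0    0    0

Candidate y = [1, 3, 2, 0, 2, 0, 0, 0]; check y·C column-wise:
  col t0: 1·0 + 3·0 + 2·0 + 0·-1 + 2·0 + 0·3 = 0
  col t1: 1·0 + 3·-2 + 2·3 + 2·0 = 0
  col t2: 1·2 + 3·0 + 2·-1 + 2·0 + 0·-2 = 0
  col t3: 1·0 + 3·0 + 2·2 + 2·-2 + 0·1 = 0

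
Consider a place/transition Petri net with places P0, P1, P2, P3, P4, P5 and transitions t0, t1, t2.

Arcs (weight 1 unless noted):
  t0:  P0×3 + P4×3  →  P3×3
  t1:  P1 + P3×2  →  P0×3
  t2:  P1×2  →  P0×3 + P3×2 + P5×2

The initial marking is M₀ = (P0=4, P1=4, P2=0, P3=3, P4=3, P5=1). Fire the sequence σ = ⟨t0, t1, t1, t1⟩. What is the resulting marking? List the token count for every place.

step 1: fire t0:  (P0=4, P1=4, P2=0, P3=3, P4=3, P5=1) → (P0=1, P1=4, P2=0, P3=6, P4=0, P5=1)
step 2: fire t1:  (P0=1, P1=4, P2=0, P3=6, P4=0, P5=1) → (P0=4, P1=3, P2=0, P3=4, P4=0, P5=1)
step 3: fire t1:  (P0=4, P1=3, P2=0, P3=4, P4=0, P5=1) → (P0=7, P1=2, P2=0, P3=2, P4=0, P5=1)
step 4: fire t1:  (P0=7, P1=2, P2=0, P3=2, P4=0, P5=1) → (P0=10, P1=1, P2=0, P3=0, P4=0, P5=1)

(P0=10, P1=1, P2=0, P3=0, P4=0, P5=1)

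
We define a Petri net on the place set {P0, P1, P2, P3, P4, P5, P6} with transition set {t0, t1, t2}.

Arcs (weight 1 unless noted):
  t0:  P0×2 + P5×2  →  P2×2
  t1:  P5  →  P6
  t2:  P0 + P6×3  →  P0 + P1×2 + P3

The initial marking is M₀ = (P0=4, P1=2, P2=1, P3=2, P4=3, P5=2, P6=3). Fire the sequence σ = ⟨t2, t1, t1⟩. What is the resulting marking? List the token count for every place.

(P0=4, P1=4, P2=1, P3=3, P4=3, P5=0, P6=2)

step 1: fire t2:  (P0=4, P1=2, P2=1, P3=2, P4=3, P5=2, P6=3) → (P0=4, P1=4, P2=1, P3=3, P4=3, P5=2, P6=0)
step 2: fire t1:  (P0=4, P1=4, P2=1, P3=3, P4=3, P5=2, P6=0) → (P0=4, P1=4, P2=1, P3=3, P4=3, P5=1, P6=1)
step 3: fire t1:  (P0=4, P1=4, P2=1, P3=3, P4=3, P5=1, P6=1) → (P0=4, P1=4, P2=1, P3=3, P4=3, P5=0, P6=2)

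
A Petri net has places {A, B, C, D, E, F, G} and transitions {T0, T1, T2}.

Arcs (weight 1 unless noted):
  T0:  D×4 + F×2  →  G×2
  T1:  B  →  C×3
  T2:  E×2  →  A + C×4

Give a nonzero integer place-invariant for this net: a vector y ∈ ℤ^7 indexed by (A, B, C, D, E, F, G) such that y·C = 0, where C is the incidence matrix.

y = (A:4, B:-3, C:-1, D:0, E:0, F:0, G:0)

Incidence matrix C (rows=places, cols=transitions):
       T0   T1   T2
    A   0    0    1
    B   0   -1    0
    C   0    3    4
    D  -4    0    0
    E   0    0   -2
    F  -2    0    0
    G   2    0    0

Candidate y = [4, -3, -1, 0, 0, 0, 0]; check y·C column-wise:
  col T0: 4·0 + -3·0 + -1·0 + 0·-4 + 0·-2 + 0·2 = 0
  col T1: 4·0 + -3·-1 + -1·3 = 0
  col T2: 4·1 + -3·0 + -1·4 + 0·-2 = 0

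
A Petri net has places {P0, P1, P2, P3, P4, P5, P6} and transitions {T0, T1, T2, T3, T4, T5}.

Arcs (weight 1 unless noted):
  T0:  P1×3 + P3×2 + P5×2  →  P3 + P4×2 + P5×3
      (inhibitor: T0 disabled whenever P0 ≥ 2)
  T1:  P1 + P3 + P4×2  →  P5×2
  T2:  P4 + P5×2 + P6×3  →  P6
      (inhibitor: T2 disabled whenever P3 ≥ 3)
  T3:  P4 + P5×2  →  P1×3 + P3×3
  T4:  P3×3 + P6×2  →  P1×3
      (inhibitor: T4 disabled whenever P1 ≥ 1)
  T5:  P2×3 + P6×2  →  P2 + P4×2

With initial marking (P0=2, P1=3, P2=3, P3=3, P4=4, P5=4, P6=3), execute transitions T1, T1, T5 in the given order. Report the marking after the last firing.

step 1: fire T1:  (P0=2, P1=3, P2=3, P3=3, P4=4, P5=4, P6=3) → (P0=2, P1=2, P2=3, P3=2, P4=2, P5=6, P6=3)
step 2: fire T1:  (P0=2, P1=2, P2=3, P3=2, P4=2, P5=6, P6=3) → (P0=2, P1=1, P2=3, P3=1, P4=0, P5=8, P6=3)
step 3: fire T5:  (P0=2, P1=1, P2=3, P3=1, P4=0, P5=8, P6=3) → (P0=2, P1=1, P2=1, P3=1, P4=2, P5=8, P6=1)

(P0=2, P1=1, P2=1, P3=1, P4=2, P5=8, P6=1)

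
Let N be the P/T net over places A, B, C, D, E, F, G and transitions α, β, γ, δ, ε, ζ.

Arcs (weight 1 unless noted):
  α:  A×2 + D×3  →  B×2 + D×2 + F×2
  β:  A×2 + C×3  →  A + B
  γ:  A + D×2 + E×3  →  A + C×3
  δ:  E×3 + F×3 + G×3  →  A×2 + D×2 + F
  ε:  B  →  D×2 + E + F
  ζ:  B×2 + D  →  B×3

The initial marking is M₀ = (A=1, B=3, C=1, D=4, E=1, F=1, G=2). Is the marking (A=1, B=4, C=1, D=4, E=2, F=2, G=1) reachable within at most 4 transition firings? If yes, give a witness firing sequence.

NO — not reachable within 4 firings

depth 0: 1 marking
depth 1: 3 markings reached so far
depth 2: 6 markings reached so far
depth 3: 11 markings reached so far
depth 4: 17 markings reached so far
target is not among the 17 markings reachable within 4 steps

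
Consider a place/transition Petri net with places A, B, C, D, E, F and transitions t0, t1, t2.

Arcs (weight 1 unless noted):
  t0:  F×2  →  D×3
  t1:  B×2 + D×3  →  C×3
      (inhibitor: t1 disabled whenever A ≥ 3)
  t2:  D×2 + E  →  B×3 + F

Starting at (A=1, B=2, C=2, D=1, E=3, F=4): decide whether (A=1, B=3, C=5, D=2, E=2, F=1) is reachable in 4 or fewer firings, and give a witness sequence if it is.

step 1: fire t0:  (A=1, B=2, C=2, D=1, E=3, F=4) → (A=1, B=2, C=2, D=4, E=3, F=2)
step 2: fire t0:  (A=1, B=2, C=2, D=4, E=3, F=2) → (A=1, B=2, C=2, D=7, E=3, F=0)
step 3: fire t1:  (A=1, B=2, C=2, D=7, E=3, F=0) → (A=1, B=0, C=5, D=4, E=3, F=0)
step 4: fire t2:  (A=1, B=0, C=5, D=4, E=3, F=0) → (A=1, B=3, C=5, D=2, E=2, F=1)

YES — reachable via ⟨t0, t0, t1, t2⟩ (4 firings)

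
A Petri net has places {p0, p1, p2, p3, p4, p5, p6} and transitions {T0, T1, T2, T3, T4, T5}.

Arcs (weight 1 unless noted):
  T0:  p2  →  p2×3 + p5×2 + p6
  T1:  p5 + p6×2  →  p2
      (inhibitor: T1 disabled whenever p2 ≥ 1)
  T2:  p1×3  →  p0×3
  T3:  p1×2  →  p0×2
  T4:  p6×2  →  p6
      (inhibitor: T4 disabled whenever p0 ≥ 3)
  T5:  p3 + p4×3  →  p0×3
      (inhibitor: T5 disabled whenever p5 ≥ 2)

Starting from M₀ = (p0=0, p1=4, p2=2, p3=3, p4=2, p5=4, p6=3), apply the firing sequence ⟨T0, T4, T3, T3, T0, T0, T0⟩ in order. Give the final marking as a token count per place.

step 1: fire T0:  (p0=0, p1=4, p2=2, p3=3, p4=2, p5=4, p6=3) → (p0=0, p1=4, p2=4, p3=3, p4=2, p5=6, p6=4)
step 2: fire T4:  (p0=0, p1=4, p2=4, p3=3, p4=2, p5=6, p6=4) → (p0=0, p1=4, p2=4, p3=3, p4=2, p5=6, p6=3)
step 3: fire T3:  (p0=0, p1=4, p2=4, p3=3, p4=2, p5=6, p6=3) → (p0=2, p1=2, p2=4, p3=3, p4=2, p5=6, p6=3)
step 4: fire T3:  (p0=2, p1=2, p2=4, p3=3, p4=2, p5=6, p6=3) → (p0=4, p1=0, p2=4, p3=3, p4=2, p5=6, p6=3)
step 5: fire T0:  (p0=4, p1=0, p2=4, p3=3, p4=2, p5=6, p6=3) → (p0=4, p1=0, p2=6, p3=3, p4=2, p5=8, p6=4)
step 6: fire T0:  (p0=4, p1=0, p2=6, p3=3, p4=2, p5=8, p6=4) → (p0=4, p1=0, p2=8, p3=3, p4=2, p5=10, p6=5)
step 7: fire T0:  (p0=4, p1=0, p2=8, p3=3, p4=2, p5=10, p6=5) → (p0=4, p1=0, p2=10, p3=3, p4=2, p5=12, p6=6)

(p0=4, p1=0, p2=10, p3=3, p4=2, p5=12, p6=6)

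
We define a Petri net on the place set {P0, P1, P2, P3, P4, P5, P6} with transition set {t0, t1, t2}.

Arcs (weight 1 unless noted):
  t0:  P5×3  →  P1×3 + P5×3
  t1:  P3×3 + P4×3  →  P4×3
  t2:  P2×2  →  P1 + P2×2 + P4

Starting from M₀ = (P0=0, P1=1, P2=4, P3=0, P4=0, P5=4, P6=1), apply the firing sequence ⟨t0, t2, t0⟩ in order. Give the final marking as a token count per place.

step 1: fire t0:  (P0=0, P1=1, P2=4, P3=0, P4=0, P5=4, P6=1) → (P0=0, P1=4, P2=4, P3=0, P4=0, P5=4, P6=1)
step 2: fire t2:  (P0=0, P1=4, P2=4, P3=0, P4=0, P5=4, P6=1) → (P0=0, P1=5, P2=4, P3=0, P4=1, P5=4, P6=1)
step 3: fire t0:  (P0=0, P1=5, P2=4, P3=0, P4=1, P5=4, P6=1) → (P0=0, P1=8, P2=4, P3=0, P4=1, P5=4, P6=1)

(P0=0, P1=8, P2=4, P3=0, P4=1, P5=4, P6=1)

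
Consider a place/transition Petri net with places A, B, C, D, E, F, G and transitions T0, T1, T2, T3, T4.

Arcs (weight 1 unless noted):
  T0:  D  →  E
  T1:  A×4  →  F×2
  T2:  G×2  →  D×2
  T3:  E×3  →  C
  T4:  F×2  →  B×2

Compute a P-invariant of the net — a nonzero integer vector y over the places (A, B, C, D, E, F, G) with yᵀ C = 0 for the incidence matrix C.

y = (A:1, B:2, C:0, D:0, E:0, F:2, G:0)

Incidence matrix C (rows=places, cols=transitions):
       T0   T1   T2   T3   T4
    A   0   -4    0    0    0
    B   0    0    0    0    2
    C   0    0    0    1    0
    D  -1    0    2    0    0
    E   1    0    0   -3    0
    F   0    2    0    0   -2
    G   0    0   -2    0    0

Candidate y = [1, 2, 0, 0, 0, 2, 0]; check y·C column-wise:
  col T0: 1·0 + 2·0 + 0·-1 + 0·1 + 2·0 = 0
  col T1: 1·-4 + 2·0 + 2·2 = 0
  col T2: 1·0 + 2·0 + 0·2 + 2·0 + 0·-2 = 0
  col T3: 1·0 + 2·0 + 0·1 + 0·-3 + 2·0 = 0
  col T4: 1·0 + 2·2 + 2·-2 = 0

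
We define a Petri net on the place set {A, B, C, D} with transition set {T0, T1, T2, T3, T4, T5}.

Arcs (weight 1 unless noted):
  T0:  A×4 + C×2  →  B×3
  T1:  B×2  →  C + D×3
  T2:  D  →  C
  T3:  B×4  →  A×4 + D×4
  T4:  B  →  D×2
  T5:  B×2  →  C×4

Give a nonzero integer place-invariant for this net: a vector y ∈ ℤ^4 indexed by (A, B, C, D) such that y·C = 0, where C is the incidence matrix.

y = (A:1, B:2, C:1, D:1)

Incidence matrix C (rows=places, cols=transitions):
       T0   T1   T2   T3   T4   T5
    A  -4    0    0    4    0    0
    B   3   -2    0   -4   -1   -2
    C  -2    1    1    0    0    4
    D   0    3   -1    4    2    0

Candidate y = [1, 2, 1, 1]; check y·C column-wise:
  col T0: 1·-4 + 2·3 + 1·-2 + 1·0 = 0
  col T1: 1·0 + 2·-2 + 1·1 + 1·3 = 0
  col T2: 1·0 + 2·0 + 1·1 + 1·-1 = 0
  col T3: 1·4 + 2·-4 + 1·0 + 1·4 = 0
  col T4: 1·0 + 2·-1 + 1·0 + 1·2 = 0
  col T5: 1·0 + 2·-2 + 1·4 + 1·0 = 0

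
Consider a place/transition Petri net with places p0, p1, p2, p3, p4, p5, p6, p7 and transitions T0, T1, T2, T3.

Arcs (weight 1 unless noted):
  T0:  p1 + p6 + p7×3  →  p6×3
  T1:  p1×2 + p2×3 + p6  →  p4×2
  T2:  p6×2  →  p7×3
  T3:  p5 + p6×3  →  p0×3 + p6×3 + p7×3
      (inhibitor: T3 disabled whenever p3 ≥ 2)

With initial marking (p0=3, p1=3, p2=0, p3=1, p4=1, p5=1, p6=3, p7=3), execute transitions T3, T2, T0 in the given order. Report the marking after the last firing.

step 1: fire T3:  (p0=3, p1=3, p2=0, p3=1, p4=1, p5=1, p6=3, p7=3) → (p0=6, p1=3, p2=0, p3=1, p4=1, p5=0, p6=3, p7=6)
step 2: fire T2:  (p0=6, p1=3, p2=0, p3=1, p4=1, p5=0, p6=3, p7=6) → (p0=6, p1=3, p2=0, p3=1, p4=1, p5=0, p6=1, p7=9)
step 3: fire T0:  (p0=6, p1=3, p2=0, p3=1, p4=1, p5=0, p6=1, p7=9) → (p0=6, p1=2, p2=0, p3=1, p4=1, p5=0, p6=3, p7=6)

(p0=6, p1=2, p2=0, p3=1, p4=1, p5=0, p6=3, p7=6)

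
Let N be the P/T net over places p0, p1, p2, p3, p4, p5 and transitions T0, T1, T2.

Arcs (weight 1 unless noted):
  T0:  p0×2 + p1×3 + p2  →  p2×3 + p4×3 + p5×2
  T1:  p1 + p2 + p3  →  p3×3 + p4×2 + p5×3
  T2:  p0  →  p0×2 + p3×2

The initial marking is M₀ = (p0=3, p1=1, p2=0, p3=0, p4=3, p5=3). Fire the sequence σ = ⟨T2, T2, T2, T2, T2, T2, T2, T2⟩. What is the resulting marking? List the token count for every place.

(p0=11, p1=1, p2=0, p3=16, p4=3, p5=3)

step 1: fire T2:  (p0=3, p1=1, p2=0, p3=0, p4=3, p5=3) → (p0=4, p1=1, p2=0, p3=2, p4=3, p5=3)
step 2: fire T2:  (p0=4, p1=1, p2=0, p3=2, p4=3, p5=3) → (p0=5, p1=1, p2=0, p3=4, p4=3, p5=3)
step 3: fire T2:  (p0=5, p1=1, p2=0, p3=4, p4=3, p5=3) → (p0=6, p1=1, p2=0, p3=6, p4=3, p5=3)
step 4: fire T2:  (p0=6, p1=1, p2=0, p3=6, p4=3, p5=3) → (p0=7, p1=1, p2=0, p3=8, p4=3, p5=3)
step 5: fire T2:  (p0=7, p1=1, p2=0, p3=8, p4=3, p5=3) → (p0=8, p1=1, p2=0, p3=10, p4=3, p5=3)
step 6: fire T2:  (p0=8, p1=1, p2=0, p3=10, p4=3, p5=3) → (p0=9, p1=1, p2=0, p3=12, p4=3, p5=3)
step 7: fire T2:  (p0=9, p1=1, p2=0, p3=12, p4=3, p5=3) → (p0=10, p1=1, p2=0, p3=14, p4=3, p5=3)
step 8: fire T2:  (p0=10, p1=1, p2=0, p3=14, p4=3, p5=3) → (p0=11, p1=1, p2=0, p3=16, p4=3, p5=3)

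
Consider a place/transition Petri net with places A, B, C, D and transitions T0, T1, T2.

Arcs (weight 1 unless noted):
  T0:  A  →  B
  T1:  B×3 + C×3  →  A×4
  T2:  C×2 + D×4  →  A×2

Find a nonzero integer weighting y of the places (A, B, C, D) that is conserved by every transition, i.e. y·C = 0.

y = (A:3, B:3, C:1, D:1)

Incidence matrix C (rows=places, cols=transitions):
       T0   T1   T2
    A  -1    4    2
    B   1   -3    0
    C   0   -3   -2
    D   0    0   -4

Candidate y = [3, 3, 1, 1]; check y·C column-wise:
  col T0: 3·-1 + 3·1 + 1·0 + 1·0 = 0
  col T1: 3·4 + 3·-3 + 1·-3 + 1·0 = 0
  col T2: 3·2 + 3·0 + 1·-2 + 1·-4 = 0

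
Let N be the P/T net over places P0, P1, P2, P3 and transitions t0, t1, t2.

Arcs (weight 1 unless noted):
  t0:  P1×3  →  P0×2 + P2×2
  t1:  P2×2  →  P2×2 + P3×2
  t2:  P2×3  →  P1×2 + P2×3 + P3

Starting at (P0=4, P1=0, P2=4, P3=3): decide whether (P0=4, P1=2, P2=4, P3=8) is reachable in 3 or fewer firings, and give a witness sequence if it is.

step 1: fire t1:  (P0=4, P1=0, P2=4, P3=3) → (P0=4, P1=0, P2=4, P3=5)
step 2: fire t1:  (P0=4, P1=0, P2=4, P3=5) → (P0=4, P1=0, P2=4, P3=7)
step 3: fire t2:  (P0=4, P1=0, P2=4, P3=7) → (P0=4, P1=2, P2=4, P3=8)

YES — reachable via ⟨t1, t1, t2⟩ (3 firings)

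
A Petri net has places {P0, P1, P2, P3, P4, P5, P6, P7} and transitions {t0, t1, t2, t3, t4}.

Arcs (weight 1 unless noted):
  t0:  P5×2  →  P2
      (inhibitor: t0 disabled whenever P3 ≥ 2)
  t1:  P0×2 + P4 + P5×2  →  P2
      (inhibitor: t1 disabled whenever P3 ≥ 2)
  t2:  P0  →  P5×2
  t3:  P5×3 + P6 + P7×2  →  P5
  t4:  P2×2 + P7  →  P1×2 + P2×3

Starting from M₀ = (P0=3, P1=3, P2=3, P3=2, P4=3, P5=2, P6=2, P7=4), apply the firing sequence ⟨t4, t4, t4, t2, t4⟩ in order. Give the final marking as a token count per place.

(P0=2, P1=11, P2=7, P3=2, P4=3, P5=4, P6=2, P7=0)

step 1: fire t4:  (P0=3, P1=3, P2=3, P3=2, P4=3, P5=2, P6=2, P7=4) → (P0=3, P1=5, P2=4, P3=2, P4=3, P5=2, P6=2, P7=3)
step 2: fire t4:  (P0=3, P1=5, P2=4, P3=2, P4=3, P5=2, P6=2, P7=3) → (P0=3, P1=7, P2=5, P3=2, P4=3, P5=2, P6=2, P7=2)
step 3: fire t4:  (P0=3, P1=7, P2=5, P3=2, P4=3, P5=2, P6=2, P7=2) → (P0=3, P1=9, P2=6, P3=2, P4=3, P5=2, P6=2, P7=1)
step 4: fire t2:  (P0=3, P1=9, P2=6, P3=2, P4=3, P5=2, P6=2, P7=1) → (P0=2, P1=9, P2=6, P3=2, P4=3, P5=4, P6=2, P7=1)
step 5: fire t4:  (P0=2, P1=9, P2=6, P3=2, P4=3, P5=4, P6=2, P7=1) → (P0=2, P1=11, P2=7, P3=2, P4=3, P5=4, P6=2, P7=0)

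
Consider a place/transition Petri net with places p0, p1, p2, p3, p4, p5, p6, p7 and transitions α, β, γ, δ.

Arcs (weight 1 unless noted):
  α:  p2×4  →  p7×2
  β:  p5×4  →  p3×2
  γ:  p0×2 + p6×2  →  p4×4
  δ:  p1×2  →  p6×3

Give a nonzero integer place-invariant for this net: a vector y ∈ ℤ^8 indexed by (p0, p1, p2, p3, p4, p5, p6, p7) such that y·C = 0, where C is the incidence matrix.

Incidence matrix C (rows=places, cols=transitions):
        α    β    γ    δ
   p0   0    0   -2    0
   p1   0    0    0   -2
   p2  -4    0    0    0
   p3   0    2    0    0
   p4   0    0    4    0
   p5   0   -4    0    0
   p6   0    0   -2    3
   p7   2    0    0    0

Candidate y = [2, 0, 0, 0, 1, 0, 0, 0]; check y·C column-wise:
  col α: 2·0 + 0·-4 + 1·0 + 0·2 = 0
  col β: 2·0 + 0·2 + 1·0 + 0·-4 = 0
  col γ: 2·-2 + 1·4 + 0·-2 = 0
  col δ: 2·0 + 0·-2 + 1·0 + 0·3 = 0

y = (p0:2, p1:0, p2:0, p3:0, p4:1, p5:0, p6:0, p7:0)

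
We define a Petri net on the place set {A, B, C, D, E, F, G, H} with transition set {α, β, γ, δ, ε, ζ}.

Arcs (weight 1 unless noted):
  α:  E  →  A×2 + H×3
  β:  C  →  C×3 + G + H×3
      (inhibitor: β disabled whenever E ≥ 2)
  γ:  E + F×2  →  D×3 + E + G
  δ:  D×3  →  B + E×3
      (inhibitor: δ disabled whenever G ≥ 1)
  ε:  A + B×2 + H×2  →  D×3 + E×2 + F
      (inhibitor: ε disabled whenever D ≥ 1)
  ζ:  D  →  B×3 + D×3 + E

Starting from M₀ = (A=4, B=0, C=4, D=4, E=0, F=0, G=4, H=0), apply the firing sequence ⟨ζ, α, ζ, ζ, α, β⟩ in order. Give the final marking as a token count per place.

(A=8, B=9, C=6, D=10, E=1, F=0, G=5, H=9)

step 1: fire ζ:  (A=4, B=0, C=4, D=4, E=0, F=0, G=4, H=0) → (A=4, B=3, C=4, D=6, E=1, F=0, G=4, H=0)
step 2: fire α:  (A=4, B=3, C=4, D=6, E=1, F=0, G=4, H=0) → (A=6, B=3, C=4, D=6, E=0, F=0, G=4, H=3)
step 3: fire ζ:  (A=6, B=3, C=4, D=6, E=0, F=0, G=4, H=3) → (A=6, B=6, C=4, D=8, E=1, F=0, G=4, H=3)
step 4: fire ζ:  (A=6, B=6, C=4, D=8, E=1, F=0, G=4, H=3) → (A=6, B=9, C=4, D=10, E=2, F=0, G=4, H=3)
step 5: fire α:  (A=6, B=9, C=4, D=10, E=2, F=0, G=4, H=3) → (A=8, B=9, C=4, D=10, E=1, F=0, G=4, H=6)
step 6: fire β:  (A=8, B=9, C=4, D=10, E=1, F=0, G=4, H=6) → (A=8, B=9, C=6, D=10, E=1, F=0, G=5, H=9)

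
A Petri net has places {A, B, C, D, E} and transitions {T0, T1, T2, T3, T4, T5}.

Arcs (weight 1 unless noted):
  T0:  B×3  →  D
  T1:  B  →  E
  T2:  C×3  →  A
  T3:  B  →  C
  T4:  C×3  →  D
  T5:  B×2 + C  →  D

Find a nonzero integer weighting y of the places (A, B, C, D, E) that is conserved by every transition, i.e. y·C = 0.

y = (A:3, B:1, C:1, D:3, E:1)

Incidence matrix C (rows=places, cols=transitions):
       T0   T1   T2   T3   T4   T5
    A   0    0    1    0    0    0
    B  -3   -1    0   -1    0   -2
    C   0    0   -3    1   -3   -1
    D   1    0    0    0    1    1
    E   0    1    0    0    0    0

Candidate y = [3, 1, 1, 3, 1]; check y·C column-wise:
  col T0: 3·0 + 1·-3 + 1·0 + 3·1 + 1·0 = 0
  col T1: 3·0 + 1·-1 + 1·0 + 3·0 + 1·1 = 0
  col T2: 3·1 + 1·0 + 1·-3 + 3·0 + 1·0 = 0
  col T3: 3·0 + 1·-1 + 1·1 + 3·0 + 1·0 = 0
  col T4: 3·0 + 1·0 + 1·-3 + 3·1 + 1·0 = 0
  col T5: 3·0 + 1·-2 + 1·-1 + 3·1 + 1·0 = 0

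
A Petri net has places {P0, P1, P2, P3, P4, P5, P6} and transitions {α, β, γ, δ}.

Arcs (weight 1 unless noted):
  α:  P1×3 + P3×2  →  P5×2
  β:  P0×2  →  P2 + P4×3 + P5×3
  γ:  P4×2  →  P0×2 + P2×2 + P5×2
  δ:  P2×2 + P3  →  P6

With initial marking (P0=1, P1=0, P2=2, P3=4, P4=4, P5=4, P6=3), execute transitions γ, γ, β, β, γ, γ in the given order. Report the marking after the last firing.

step 1: fire γ:  (P0=1, P1=0, P2=2, P3=4, P4=4, P5=4, P6=3) → (P0=3, P1=0, P2=4, P3=4, P4=2, P5=6, P6=3)
step 2: fire γ:  (P0=3, P1=0, P2=4, P3=4, P4=2, P5=6, P6=3) → (P0=5, P1=0, P2=6, P3=4, P4=0, P5=8, P6=3)
step 3: fire β:  (P0=5, P1=0, P2=6, P3=4, P4=0, P5=8, P6=3) → (P0=3, P1=0, P2=7, P3=4, P4=3, P5=11, P6=3)
step 4: fire β:  (P0=3, P1=0, P2=7, P3=4, P4=3, P5=11, P6=3) → (P0=1, P1=0, P2=8, P3=4, P4=6, P5=14, P6=3)
step 5: fire γ:  (P0=1, P1=0, P2=8, P3=4, P4=6, P5=14, P6=3) → (P0=3, P1=0, P2=10, P3=4, P4=4, P5=16, P6=3)
step 6: fire γ:  (P0=3, P1=0, P2=10, P3=4, P4=4, P5=16, P6=3) → (P0=5, P1=0, P2=12, P3=4, P4=2, P5=18, P6=3)

(P0=5, P1=0, P2=12, P3=4, P4=2, P5=18, P6=3)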